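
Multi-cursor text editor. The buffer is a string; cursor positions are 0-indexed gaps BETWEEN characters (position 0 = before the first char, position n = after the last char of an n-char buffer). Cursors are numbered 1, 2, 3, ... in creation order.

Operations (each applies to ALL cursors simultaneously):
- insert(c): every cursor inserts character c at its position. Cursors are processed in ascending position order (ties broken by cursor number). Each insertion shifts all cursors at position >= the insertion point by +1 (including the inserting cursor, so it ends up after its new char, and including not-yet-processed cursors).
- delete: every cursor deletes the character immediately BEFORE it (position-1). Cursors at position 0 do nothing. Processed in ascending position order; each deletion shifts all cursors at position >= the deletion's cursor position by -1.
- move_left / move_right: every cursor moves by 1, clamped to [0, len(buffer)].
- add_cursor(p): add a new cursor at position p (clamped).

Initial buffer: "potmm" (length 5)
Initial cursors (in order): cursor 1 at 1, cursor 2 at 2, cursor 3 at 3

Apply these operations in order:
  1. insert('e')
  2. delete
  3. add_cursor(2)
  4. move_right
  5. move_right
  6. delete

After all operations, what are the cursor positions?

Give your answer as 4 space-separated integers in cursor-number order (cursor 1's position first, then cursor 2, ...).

Answer: 1 1 1 1

Derivation:
After op 1 (insert('e')): buffer="peoetemm" (len 8), cursors c1@2 c2@4 c3@6, authorship .1.2.3..
After op 2 (delete): buffer="potmm" (len 5), cursors c1@1 c2@2 c3@3, authorship .....
After op 3 (add_cursor(2)): buffer="potmm" (len 5), cursors c1@1 c2@2 c4@2 c3@3, authorship .....
After op 4 (move_right): buffer="potmm" (len 5), cursors c1@2 c2@3 c4@3 c3@4, authorship .....
After op 5 (move_right): buffer="potmm" (len 5), cursors c1@3 c2@4 c4@4 c3@5, authorship .....
After op 6 (delete): buffer="p" (len 1), cursors c1@1 c2@1 c3@1 c4@1, authorship .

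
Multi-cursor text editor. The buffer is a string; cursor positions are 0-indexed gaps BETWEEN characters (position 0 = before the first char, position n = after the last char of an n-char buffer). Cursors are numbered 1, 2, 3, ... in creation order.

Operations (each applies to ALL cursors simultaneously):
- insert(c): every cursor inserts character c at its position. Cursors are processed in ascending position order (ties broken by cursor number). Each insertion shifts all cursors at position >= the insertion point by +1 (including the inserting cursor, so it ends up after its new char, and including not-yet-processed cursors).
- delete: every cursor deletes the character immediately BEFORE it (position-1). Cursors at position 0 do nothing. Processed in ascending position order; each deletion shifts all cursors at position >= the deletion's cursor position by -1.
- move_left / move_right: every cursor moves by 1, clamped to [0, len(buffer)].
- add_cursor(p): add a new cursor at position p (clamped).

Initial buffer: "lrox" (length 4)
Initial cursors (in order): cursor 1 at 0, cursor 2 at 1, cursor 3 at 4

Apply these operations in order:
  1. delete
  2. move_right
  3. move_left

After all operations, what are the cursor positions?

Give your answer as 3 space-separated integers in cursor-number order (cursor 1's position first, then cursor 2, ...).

Answer: 0 0 1

Derivation:
After op 1 (delete): buffer="ro" (len 2), cursors c1@0 c2@0 c3@2, authorship ..
After op 2 (move_right): buffer="ro" (len 2), cursors c1@1 c2@1 c3@2, authorship ..
After op 3 (move_left): buffer="ro" (len 2), cursors c1@0 c2@0 c3@1, authorship ..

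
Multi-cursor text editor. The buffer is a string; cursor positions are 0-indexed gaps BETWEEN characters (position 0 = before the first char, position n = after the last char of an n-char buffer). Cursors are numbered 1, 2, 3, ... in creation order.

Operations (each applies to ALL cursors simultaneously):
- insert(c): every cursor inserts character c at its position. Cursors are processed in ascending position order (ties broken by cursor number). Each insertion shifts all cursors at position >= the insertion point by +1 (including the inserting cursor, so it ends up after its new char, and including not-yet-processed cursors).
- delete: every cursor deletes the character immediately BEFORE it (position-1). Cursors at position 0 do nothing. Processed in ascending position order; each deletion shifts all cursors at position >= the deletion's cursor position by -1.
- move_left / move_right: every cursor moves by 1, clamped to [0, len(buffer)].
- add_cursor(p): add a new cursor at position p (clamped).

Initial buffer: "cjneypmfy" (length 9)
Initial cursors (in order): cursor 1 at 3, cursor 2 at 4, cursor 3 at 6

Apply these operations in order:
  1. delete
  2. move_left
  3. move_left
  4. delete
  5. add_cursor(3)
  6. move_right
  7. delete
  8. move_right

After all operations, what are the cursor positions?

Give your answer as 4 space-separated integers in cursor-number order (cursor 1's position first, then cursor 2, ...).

Answer: 1 1 1 3

Derivation:
After op 1 (delete): buffer="cjymfy" (len 6), cursors c1@2 c2@2 c3@3, authorship ......
After op 2 (move_left): buffer="cjymfy" (len 6), cursors c1@1 c2@1 c3@2, authorship ......
After op 3 (move_left): buffer="cjymfy" (len 6), cursors c1@0 c2@0 c3@1, authorship ......
After op 4 (delete): buffer="jymfy" (len 5), cursors c1@0 c2@0 c3@0, authorship .....
After op 5 (add_cursor(3)): buffer="jymfy" (len 5), cursors c1@0 c2@0 c3@0 c4@3, authorship .....
After op 6 (move_right): buffer="jymfy" (len 5), cursors c1@1 c2@1 c3@1 c4@4, authorship .....
After op 7 (delete): buffer="ymy" (len 3), cursors c1@0 c2@0 c3@0 c4@2, authorship ...
After op 8 (move_right): buffer="ymy" (len 3), cursors c1@1 c2@1 c3@1 c4@3, authorship ...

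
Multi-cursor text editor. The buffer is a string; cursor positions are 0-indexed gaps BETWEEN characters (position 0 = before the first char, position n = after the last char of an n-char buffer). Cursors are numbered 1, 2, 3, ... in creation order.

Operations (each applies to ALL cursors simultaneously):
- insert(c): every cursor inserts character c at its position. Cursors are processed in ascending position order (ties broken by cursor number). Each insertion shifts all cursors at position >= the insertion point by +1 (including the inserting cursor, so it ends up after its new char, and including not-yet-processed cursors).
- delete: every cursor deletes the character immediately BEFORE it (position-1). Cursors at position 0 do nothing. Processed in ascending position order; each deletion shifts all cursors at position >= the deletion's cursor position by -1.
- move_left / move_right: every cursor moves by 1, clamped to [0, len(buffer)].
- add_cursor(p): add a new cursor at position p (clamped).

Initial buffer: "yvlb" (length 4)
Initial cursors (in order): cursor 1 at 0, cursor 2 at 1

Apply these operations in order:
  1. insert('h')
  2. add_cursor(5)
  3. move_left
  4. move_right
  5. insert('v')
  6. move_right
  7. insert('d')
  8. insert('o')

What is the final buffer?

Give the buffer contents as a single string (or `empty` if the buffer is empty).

Answer: hvydohvvdolvbdo

Derivation:
After op 1 (insert('h')): buffer="hyhvlb" (len 6), cursors c1@1 c2@3, authorship 1.2...
After op 2 (add_cursor(5)): buffer="hyhvlb" (len 6), cursors c1@1 c2@3 c3@5, authorship 1.2...
After op 3 (move_left): buffer="hyhvlb" (len 6), cursors c1@0 c2@2 c3@4, authorship 1.2...
After op 4 (move_right): buffer="hyhvlb" (len 6), cursors c1@1 c2@3 c3@5, authorship 1.2...
After op 5 (insert('v')): buffer="hvyhvvlvb" (len 9), cursors c1@2 c2@5 c3@8, authorship 11.22..3.
After op 6 (move_right): buffer="hvyhvvlvb" (len 9), cursors c1@3 c2@6 c3@9, authorship 11.22..3.
After op 7 (insert('d')): buffer="hvydhvvdlvbd" (len 12), cursors c1@4 c2@8 c3@12, authorship 11.122.2.3.3
After op 8 (insert('o')): buffer="hvydohvvdolvbdo" (len 15), cursors c1@5 c2@10 c3@15, authorship 11.1122.22.3.33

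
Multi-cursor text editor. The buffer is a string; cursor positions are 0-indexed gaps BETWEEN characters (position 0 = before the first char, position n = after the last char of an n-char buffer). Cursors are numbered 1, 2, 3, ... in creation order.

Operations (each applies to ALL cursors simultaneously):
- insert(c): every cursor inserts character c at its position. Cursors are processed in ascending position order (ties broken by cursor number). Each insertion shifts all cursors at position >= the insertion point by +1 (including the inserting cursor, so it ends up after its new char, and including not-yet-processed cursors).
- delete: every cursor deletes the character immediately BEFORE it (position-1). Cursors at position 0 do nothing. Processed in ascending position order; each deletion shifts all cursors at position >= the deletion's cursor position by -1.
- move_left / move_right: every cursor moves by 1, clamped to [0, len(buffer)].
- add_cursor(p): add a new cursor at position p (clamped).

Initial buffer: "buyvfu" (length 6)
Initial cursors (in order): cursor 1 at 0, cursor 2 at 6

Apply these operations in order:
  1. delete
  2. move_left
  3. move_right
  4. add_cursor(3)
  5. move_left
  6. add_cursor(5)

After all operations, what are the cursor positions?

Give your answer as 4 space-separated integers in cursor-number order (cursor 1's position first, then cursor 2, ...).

Answer: 0 4 2 5

Derivation:
After op 1 (delete): buffer="buyvf" (len 5), cursors c1@0 c2@5, authorship .....
After op 2 (move_left): buffer="buyvf" (len 5), cursors c1@0 c2@4, authorship .....
After op 3 (move_right): buffer="buyvf" (len 5), cursors c1@1 c2@5, authorship .....
After op 4 (add_cursor(3)): buffer="buyvf" (len 5), cursors c1@1 c3@3 c2@5, authorship .....
After op 5 (move_left): buffer="buyvf" (len 5), cursors c1@0 c3@2 c2@4, authorship .....
After op 6 (add_cursor(5)): buffer="buyvf" (len 5), cursors c1@0 c3@2 c2@4 c4@5, authorship .....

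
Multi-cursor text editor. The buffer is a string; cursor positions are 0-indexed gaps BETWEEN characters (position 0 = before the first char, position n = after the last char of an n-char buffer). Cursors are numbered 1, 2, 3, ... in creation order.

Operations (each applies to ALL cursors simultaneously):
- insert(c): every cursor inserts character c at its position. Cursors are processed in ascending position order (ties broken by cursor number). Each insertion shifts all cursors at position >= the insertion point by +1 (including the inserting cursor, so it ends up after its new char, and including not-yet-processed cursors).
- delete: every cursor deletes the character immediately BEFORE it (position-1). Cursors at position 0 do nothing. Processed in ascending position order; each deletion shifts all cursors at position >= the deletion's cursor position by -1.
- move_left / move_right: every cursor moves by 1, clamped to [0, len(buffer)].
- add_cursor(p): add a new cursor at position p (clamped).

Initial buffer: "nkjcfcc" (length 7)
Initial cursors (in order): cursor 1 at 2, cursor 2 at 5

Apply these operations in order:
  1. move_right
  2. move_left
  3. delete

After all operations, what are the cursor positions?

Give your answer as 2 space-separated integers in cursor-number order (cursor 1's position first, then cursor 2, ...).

Answer: 1 3

Derivation:
After op 1 (move_right): buffer="nkjcfcc" (len 7), cursors c1@3 c2@6, authorship .......
After op 2 (move_left): buffer="nkjcfcc" (len 7), cursors c1@2 c2@5, authorship .......
After op 3 (delete): buffer="njccc" (len 5), cursors c1@1 c2@3, authorship .....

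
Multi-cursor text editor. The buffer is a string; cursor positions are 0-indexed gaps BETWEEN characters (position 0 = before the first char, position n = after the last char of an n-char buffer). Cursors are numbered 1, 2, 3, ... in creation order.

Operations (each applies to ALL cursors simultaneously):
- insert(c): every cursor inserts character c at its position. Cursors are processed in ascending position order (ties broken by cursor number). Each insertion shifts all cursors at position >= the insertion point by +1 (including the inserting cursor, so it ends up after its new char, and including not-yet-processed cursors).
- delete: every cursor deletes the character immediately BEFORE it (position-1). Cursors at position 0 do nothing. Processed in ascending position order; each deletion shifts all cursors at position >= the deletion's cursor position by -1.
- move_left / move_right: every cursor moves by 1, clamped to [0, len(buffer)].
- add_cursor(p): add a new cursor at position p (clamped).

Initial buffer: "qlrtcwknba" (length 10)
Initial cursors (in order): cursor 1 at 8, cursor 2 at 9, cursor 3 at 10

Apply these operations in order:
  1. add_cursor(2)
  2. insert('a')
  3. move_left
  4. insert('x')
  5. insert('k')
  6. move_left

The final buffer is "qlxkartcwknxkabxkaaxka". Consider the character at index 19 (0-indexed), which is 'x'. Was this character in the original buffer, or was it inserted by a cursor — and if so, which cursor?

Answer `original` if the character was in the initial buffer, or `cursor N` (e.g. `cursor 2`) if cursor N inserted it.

After op 1 (add_cursor(2)): buffer="qlrtcwknba" (len 10), cursors c4@2 c1@8 c2@9 c3@10, authorship ..........
After op 2 (insert('a')): buffer="qlartcwknabaaa" (len 14), cursors c4@3 c1@10 c2@12 c3@14, authorship ..4......1.2.3
After op 3 (move_left): buffer="qlartcwknabaaa" (len 14), cursors c4@2 c1@9 c2@11 c3@13, authorship ..4......1.2.3
After op 4 (insert('x')): buffer="qlxartcwknxabxaaxa" (len 18), cursors c4@3 c1@11 c2@14 c3@17, authorship ..44......11.22.33
After op 5 (insert('k')): buffer="qlxkartcwknxkabxkaaxka" (len 22), cursors c4@4 c1@13 c2@17 c3@21, authorship ..444......111.222.333
After op 6 (move_left): buffer="qlxkartcwknxkabxkaaxka" (len 22), cursors c4@3 c1@12 c2@16 c3@20, authorship ..444......111.222.333
Authorship (.=original, N=cursor N): . . 4 4 4 . . . . . . 1 1 1 . 2 2 2 . 3 3 3
Index 19: author = 3

Answer: cursor 3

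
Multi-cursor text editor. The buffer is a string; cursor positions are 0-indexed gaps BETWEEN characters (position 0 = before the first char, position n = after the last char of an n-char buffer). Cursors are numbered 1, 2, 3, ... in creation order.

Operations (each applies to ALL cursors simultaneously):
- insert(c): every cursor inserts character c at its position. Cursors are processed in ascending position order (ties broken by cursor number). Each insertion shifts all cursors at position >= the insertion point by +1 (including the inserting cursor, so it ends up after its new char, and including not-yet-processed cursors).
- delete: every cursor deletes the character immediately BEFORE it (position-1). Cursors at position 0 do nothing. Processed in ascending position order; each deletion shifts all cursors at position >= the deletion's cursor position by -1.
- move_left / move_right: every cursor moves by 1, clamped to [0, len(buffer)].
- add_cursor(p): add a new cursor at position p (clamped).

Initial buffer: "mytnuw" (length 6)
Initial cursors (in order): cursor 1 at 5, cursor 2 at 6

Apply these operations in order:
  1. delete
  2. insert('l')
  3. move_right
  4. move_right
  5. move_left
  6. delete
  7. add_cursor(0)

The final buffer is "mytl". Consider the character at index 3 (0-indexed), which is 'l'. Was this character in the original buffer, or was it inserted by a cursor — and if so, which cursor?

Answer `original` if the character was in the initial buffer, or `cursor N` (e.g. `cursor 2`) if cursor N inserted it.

Answer: cursor 2

Derivation:
After op 1 (delete): buffer="mytn" (len 4), cursors c1@4 c2@4, authorship ....
After op 2 (insert('l')): buffer="mytnll" (len 6), cursors c1@6 c2@6, authorship ....12
After op 3 (move_right): buffer="mytnll" (len 6), cursors c1@6 c2@6, authorship ....12
After op 4 (move_right): buffer="mytnll" (len 6), cursors c1@6 c2@6, authorship ....12
After op 5 (move_left): buffer="mytnll" (len 6), cursors c1@5 c2@5, authorship ....12
After op 6 (delete): buffer="mytl" (len 4), cursors c1@3 c2@3, authorship ...2
After op 7 (add_cursor(0)): buffer="mytl" (len 4), cursors c3@0 c1@3 c2@3, authorship ...2
Authorship (.=original, N=cursor N): . . . 2
Index 3: author = 2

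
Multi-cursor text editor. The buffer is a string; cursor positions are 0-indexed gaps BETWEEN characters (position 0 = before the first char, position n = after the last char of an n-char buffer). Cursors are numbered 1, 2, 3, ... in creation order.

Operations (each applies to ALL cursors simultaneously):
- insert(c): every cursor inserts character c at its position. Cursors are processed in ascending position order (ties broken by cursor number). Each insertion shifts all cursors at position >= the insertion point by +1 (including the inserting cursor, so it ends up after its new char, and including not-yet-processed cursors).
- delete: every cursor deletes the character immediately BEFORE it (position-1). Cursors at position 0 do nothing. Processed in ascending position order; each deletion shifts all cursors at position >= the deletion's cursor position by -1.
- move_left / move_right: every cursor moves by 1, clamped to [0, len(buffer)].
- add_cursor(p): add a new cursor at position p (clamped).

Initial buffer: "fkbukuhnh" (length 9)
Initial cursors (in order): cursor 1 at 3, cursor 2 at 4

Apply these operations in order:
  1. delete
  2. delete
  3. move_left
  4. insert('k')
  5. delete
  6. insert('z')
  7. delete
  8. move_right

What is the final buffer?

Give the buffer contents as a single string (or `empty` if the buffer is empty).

Answer: kuhnh

Derivation:
After op 1 (delete): buffer="fkkuhnh" (len 7), cursors c1@2 c2@2, authorship .......
After op 2 (delete): buffer="kuhnh" (len 5), cursors c1@0 c2@0, authorship .....
After op 3 (move_left): buffer="kuhnh" (len 5), cursors c1@0 c2@0, authorship .....
After op 4 (insert('k')): buffer="kkkuhnh" (len 7), cursors c1@2 c2@2, authorship 12.....
After op 5 (delete): buffer="kuhnh" (len 5), cursors c1@0 c2@0, authorship .....
After op 6 (insert('z')): buffer="zzkuhnh" (len 7), cursors c1@2 c2@2, authorship 12.....
After op 7 (delete): buffer="kuhnh" (len 5), cursors c1@0 c2@0, authorship .....
After op 8 (move_right): buffer="kuhnh" (len 5), cursors c1@1 c2@1, authorship .....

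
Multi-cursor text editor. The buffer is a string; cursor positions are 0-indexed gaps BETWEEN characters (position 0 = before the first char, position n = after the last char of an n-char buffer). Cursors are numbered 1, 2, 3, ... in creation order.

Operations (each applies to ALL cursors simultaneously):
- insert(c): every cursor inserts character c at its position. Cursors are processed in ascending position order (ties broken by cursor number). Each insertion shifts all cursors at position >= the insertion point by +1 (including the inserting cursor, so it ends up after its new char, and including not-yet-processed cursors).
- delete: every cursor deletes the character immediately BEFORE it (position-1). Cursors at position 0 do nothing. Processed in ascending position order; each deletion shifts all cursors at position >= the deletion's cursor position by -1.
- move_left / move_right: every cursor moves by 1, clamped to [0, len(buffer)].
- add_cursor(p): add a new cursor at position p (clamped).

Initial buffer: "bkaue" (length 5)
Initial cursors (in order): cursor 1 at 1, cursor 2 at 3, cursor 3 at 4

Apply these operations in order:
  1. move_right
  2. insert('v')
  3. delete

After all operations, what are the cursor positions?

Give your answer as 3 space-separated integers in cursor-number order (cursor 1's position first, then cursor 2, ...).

After op 1 (move_right): buffer="bkaue" (len 5), cursors c1@2 c2@4 c3@5, authorship .....
After op 2 (insert('v')): buffer="bkvauvev" (len 8), cursors c1@3 c2@6 c3@8, authorship ..1..2.3
After op 3 (delete): buffer="bkaue" (len 5), cursors c1@2 c2@4 c3@5, authorship .....

Answer: 2 4 5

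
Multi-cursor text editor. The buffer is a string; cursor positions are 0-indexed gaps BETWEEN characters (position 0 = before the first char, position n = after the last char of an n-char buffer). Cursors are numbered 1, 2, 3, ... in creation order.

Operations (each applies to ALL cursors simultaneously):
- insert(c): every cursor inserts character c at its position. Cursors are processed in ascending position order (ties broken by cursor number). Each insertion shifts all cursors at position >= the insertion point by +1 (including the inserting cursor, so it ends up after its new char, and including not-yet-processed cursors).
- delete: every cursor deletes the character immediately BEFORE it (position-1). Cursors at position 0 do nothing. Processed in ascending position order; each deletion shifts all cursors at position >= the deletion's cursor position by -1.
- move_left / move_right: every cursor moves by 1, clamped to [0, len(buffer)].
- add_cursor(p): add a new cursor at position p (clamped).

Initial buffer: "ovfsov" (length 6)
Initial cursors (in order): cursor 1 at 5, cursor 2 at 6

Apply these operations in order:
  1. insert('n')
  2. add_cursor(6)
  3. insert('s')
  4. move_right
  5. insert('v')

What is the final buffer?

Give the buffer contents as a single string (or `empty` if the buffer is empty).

After op 1 (insert('n')): buffer="ovfsonvn" (len 8), cursors c1@6 c2@8, authorship .....1.2
After op 2 (add_cursor(6)): buffer="ovfsonvn" (len 8), cursors c1@6 c3@6 c2@8, authorship .....1.2
After op 3 (insert('s')): buffer="ovfsonssvns" (len 11), cursors c1@8 c3@8 c2@11, authorship .....113.22
After op 4 (move_right): buffer="ovfsonssvns" (len 11), cursors c1@9 c3@9 c2@11, authorship .....113.22
After op 5 (insert('v')): buffer="ovfsonssvvvnsv" (len 14), cursors c1@11 c3@11 c2@14, authorship .....113.13222

Answer: ovfsonssvvvnsv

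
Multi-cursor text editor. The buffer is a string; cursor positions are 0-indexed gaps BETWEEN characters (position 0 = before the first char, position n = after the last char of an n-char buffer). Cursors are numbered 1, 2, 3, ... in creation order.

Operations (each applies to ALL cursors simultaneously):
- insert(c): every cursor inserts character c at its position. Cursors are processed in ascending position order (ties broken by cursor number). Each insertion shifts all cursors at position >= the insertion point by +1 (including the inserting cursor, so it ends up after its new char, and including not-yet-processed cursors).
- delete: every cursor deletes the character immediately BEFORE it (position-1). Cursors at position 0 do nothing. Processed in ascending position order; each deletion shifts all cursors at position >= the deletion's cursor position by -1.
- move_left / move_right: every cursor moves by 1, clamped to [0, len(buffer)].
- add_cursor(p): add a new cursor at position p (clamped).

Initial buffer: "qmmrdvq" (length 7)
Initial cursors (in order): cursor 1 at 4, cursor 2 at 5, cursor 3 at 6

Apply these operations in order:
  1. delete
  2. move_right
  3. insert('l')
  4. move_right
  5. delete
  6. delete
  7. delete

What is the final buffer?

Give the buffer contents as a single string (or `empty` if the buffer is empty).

Answer: empty

Derivation:
After op 1 (delete): buffer="qmmq" (len 4), cursors c1@3 c2@3 c3@3, authorship ....
After op 2 (move_right): buffer="qmmq" (len 4), cursors c1@4 c2@4 c3@4, authorship ....
After op 3 (insert('l')): buffer="qmmqlll" (len 7), cursors c1@7 c2@7 c3@7, authorship ....123
After op 4 (move_right): buffer="qmmqlll" (len 7), cursors c1@7 c2@7 c3@7, authorship ....123
After op 5 (delete): buffer="qmmq" (len 4), cursors c1@4 c2@4 c3@4, authorship ....
After op 6 (delete): buffer="q" (len 1), cursors c1@1 c2@1 c3@1, authorship .
After op 7 (delete): buffer="" (len 0), cursors c1@0 c2@0 c3@0, authorship 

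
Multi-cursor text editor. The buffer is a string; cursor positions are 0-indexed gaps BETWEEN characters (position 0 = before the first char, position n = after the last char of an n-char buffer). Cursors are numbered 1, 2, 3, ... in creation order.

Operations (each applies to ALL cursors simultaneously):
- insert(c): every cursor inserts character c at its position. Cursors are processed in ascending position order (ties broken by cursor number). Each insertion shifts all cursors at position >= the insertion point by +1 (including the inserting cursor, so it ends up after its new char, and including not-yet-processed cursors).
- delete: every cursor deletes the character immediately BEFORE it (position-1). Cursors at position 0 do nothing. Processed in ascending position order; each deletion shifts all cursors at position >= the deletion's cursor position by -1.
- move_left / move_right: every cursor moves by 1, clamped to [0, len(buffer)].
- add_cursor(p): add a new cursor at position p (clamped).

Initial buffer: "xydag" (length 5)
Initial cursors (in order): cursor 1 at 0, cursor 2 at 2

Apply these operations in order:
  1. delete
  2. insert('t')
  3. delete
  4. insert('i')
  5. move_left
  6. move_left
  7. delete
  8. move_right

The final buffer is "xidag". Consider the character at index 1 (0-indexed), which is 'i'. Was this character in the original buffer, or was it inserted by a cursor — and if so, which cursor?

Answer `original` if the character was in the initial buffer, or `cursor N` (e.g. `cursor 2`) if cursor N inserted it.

Answer: cursor 2

Derivation:
After op 1 (delete): buffer="xdag" (len 4), cursors c1@0 c2@1, authorship ....
After op 2 (insert('t')): buffer="txtdag" (len 6), cursors c1@1 c2@3, authorship 1.2...
After op 3 (delete): buffer="xdag" (len 4), cursors c1@0 c2@1, authorship ....
After op 4 (insert('i')): buffer="ixidag" (len 6), cursors c1@1 c2@3, authorship 1.2...
After op 5 (move_left): buffer="ixidag" (len 6), cursors c1@0 c2@2, authorship 1.2...
After op 6 (move_left): buffer="ixidag" (len 6), cursors c1@0 c2@1, authorship 1.2...
After op 7 (delete): buffer="xidag" (len 5), cursors c1@0 c2@0, authorship .2...
After op 8 (move_right): buffer="xidag" (len 5), cursors c1@1 c2@1, authorship .2...
Authorship (.=original, N=cursor N): . 2 . . .
Index 1: author = 2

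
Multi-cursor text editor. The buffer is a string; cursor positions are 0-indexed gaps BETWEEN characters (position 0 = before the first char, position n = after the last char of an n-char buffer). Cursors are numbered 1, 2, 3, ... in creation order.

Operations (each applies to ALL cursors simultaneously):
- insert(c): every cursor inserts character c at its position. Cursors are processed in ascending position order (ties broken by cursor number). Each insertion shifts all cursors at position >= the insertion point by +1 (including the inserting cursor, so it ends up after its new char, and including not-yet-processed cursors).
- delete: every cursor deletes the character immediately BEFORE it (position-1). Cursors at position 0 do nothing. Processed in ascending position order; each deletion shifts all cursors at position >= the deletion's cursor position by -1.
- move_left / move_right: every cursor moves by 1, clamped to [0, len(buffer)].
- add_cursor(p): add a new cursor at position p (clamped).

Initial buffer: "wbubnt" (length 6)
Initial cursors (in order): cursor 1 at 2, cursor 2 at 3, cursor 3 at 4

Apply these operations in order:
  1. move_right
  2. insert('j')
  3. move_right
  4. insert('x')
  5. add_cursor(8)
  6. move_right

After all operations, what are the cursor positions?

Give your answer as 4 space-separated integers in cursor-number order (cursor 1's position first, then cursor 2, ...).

After op 1 (move_right): buffer="wbubnt" (len 6), cursors c1@3 c2@4 c3@5, authorship ......
After op 2 (insert('j')): buffer="wbujbjnjt" (len 9), cursors c1@4 c2@6 c3@8, authorship ...1.2.3.
After op 3 (move_right): buffer="wbujbjnjt" (len 9), cursors c1@5 c2@7 c3@9, authorship ...1.2.3.
After op 4 (insert('x')): buffer="wbujbxjnxjtx" (len 12), cursors c1@6 c2@9 c3@12, authorship ...1.12.23.3
After op 5 (add_cursor(8)): buffer="wbujbxjnxjtx" (len 12), cursors c1@6 c4@8 c2@9 c3@12, authorship ...1.12.23.3
After op 6 (move_right): buffer="wbujbxjnxjtx" (len 12), cursors c1@7 c4@9 c2@10 c3@12, authorship ...1.12.23.3

Answer: 7 10 12 9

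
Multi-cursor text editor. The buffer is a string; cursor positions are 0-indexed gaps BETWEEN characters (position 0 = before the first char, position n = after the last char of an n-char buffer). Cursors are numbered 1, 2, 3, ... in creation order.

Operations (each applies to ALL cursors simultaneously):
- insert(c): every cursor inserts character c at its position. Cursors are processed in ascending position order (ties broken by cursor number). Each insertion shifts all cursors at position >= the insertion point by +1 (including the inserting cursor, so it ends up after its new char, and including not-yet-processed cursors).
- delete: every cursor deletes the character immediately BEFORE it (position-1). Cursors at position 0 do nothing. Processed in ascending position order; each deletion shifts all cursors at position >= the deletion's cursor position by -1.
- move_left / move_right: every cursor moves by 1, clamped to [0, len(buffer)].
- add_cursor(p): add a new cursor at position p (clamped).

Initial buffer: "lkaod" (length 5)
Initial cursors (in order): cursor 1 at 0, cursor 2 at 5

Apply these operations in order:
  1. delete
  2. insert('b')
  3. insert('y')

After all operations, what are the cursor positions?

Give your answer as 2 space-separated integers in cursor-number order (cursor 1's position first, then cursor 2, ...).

Answer: 2 8

Derivation:
After op 1 (delete): buffer="lkao" (len 4), cursors c1@0 c2@4, authorship ....
After op 2 (insert('b')): buffer="blkaob" (len 6), cursors c1@1 c2@6, authorship 1....2
After op 3 (insert('y')): buffer="bylkaoby" (len 8), cursors c1@2 c2@8, authorship 11....22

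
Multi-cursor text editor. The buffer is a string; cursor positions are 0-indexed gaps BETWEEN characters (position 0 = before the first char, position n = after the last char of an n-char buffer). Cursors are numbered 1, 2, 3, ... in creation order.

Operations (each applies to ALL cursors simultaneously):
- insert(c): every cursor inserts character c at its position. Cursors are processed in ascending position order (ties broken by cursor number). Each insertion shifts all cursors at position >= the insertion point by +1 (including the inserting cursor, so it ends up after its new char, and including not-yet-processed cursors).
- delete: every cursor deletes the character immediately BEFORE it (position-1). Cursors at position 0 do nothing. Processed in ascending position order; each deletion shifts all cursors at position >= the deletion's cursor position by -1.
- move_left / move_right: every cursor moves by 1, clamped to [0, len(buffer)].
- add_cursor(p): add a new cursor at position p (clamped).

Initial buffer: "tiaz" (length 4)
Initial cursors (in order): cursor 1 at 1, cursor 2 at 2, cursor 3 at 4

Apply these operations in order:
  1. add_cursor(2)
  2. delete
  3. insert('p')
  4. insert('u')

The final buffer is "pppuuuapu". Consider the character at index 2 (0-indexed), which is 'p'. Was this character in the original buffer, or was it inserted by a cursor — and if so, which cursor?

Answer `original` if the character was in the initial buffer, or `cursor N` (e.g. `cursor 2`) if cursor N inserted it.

After op 1 (add_cursor(2)): buffer="tiaz" (len 4), cursors c1@1 c2@2 c4@2 c3@4, authorship ....
After op 2 (delete): buffer="a" (len 1), cursors c1@0 c2@0 c4@0 c3@1, authorship .
After op 3 (insert('p')): buffer="pppap" (len 5), cursors c1@3 c2@3 c4@3 c3@5, authorship 124.3
After op 4 (insert('u')): buffer="pppuuuapu" (len 9), cursors c1@6 c2@6 c4@6 c3@9, authorship 124124.33
Authorship (.=original, N=cursor N): 1 2 4 1 2 4 . 3 3
Index 2: author = 4

Answer: cursor 4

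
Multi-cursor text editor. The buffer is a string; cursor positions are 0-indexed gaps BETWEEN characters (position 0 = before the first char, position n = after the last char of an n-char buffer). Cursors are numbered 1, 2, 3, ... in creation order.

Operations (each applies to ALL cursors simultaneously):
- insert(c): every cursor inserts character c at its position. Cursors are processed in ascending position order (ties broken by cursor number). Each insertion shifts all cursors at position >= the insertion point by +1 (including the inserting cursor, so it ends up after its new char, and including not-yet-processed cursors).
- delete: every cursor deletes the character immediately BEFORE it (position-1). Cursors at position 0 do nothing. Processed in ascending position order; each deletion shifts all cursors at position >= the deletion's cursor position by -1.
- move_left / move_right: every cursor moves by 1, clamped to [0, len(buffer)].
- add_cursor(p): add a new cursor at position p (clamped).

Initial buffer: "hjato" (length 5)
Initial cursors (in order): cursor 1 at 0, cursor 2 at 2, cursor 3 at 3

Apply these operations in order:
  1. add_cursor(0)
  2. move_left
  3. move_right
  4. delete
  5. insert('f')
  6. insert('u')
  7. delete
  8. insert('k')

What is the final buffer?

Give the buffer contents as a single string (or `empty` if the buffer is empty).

Answer: ffffkkkkto

Derivation:
After op 1 (add_cursor(0)): buffer="hjato" (len 5), cursors c1@0 c4@0 c2@2 c3@3, authorship .....
After op 2 (move_left): buffer="hjato" (len 5), cursors c1@0 c4@0 c2@1 c3@2, authorship .....
After op 3 (move_right): buffer="hjato" (len 5), cursors c1@1 c4@1 c2@2 c3@3, authorship .....
After op 4 (delete): buffer="to" (len 2), cursors c1@0 c2@0 c3@0 c4@0, authorship ..
After op 5 (insert('f')): buffer="ffffto" (len 6), cursors c1@4 c2@4 c3@4 c4@4, authorship 1234..
After op 6 (insert('u')): buffer="ffffuuuuto" (len 10), cursors c1@8 c2@8 c3@8 c4@8, authorship 12341234..
After op 7 (delete): buffer="ffffto" (len 6), cursors c1@4 c2@4 c3@4 c4@4, authorship 1234..
After op 8 (insert('k')): buffer="ffffkkkkto" (len 10), cursors c1@8 c2@8 c3@8 c4@8, authorship 12341234..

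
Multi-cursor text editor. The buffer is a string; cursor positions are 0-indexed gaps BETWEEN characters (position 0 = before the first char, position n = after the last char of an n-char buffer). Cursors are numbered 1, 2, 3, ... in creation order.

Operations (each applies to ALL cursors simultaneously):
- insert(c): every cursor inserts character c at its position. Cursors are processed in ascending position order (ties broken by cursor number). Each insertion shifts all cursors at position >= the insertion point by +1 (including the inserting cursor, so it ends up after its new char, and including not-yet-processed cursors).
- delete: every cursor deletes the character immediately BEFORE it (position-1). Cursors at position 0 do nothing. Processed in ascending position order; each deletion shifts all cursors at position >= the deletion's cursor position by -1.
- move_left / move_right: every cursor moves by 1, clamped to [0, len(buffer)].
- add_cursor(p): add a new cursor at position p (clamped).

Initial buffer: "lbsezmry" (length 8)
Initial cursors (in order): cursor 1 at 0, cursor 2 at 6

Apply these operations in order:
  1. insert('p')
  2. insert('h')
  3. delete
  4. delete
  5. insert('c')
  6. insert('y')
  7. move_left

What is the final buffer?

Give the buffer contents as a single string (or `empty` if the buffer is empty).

After op 1 (insert('p')): buffer="plbsezmpry" (len 10), cursors c1@1 c2@8, authorship 1......2..
After op 2 (insert('h')): buffer="phlbsezmphry" (len 12), cursors c1@2 c2@10, authorship 11......22..
After op 3 (delete): buffer="plbsezmpry" (len 10), cursors c1@1 c2@8, authorship 1......2..
After op 4 (delete): buffer="lbsezmry" (len 8), cursors c1@0 c2@6, authorship ........
After op 5 (insert('c')): buffer="clbsezmcry" (len 10), cursors c1@1 c2@8, authorship 1......2..
After op 6 (insert('y')): buffer="cylbsezmcyry" (len 12), cursors c1@2 c2@10, authorship 11......22..
After op 7 (move_left): buffer="cylbsezmcyry" (len 12), cursors c1@1 c2@9, authorship 11......22..

Answer: cylbsezmcyry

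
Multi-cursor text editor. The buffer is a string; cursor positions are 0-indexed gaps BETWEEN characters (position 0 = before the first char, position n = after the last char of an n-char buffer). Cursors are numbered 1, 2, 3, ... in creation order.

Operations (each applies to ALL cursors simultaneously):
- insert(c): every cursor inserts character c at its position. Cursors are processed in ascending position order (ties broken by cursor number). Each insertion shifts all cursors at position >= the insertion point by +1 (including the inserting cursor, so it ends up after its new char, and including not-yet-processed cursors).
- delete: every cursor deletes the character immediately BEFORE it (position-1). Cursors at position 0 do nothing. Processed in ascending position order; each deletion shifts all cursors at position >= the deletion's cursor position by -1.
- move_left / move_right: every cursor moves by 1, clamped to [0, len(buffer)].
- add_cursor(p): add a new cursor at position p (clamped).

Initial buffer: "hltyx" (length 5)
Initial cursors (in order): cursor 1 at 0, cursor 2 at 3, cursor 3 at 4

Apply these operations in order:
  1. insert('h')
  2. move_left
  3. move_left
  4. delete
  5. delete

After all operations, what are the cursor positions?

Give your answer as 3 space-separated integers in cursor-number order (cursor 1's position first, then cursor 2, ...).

After op 1 (insert('h')): buffer="hhlthyhx" (len 8), cursors c1@1 c2@5 c3@7, authorship 1...2.3.
After op 2 (move_left): buffer="hhlthyhx" (len 8), cursors c1@0 c2@4 c3@6, authorship 1...2.3.
After op 3 (move_left): buffer="hhlthyhx" (len 8), cursors c1@0 c2@3 c3@5, authorship 1...2.3.
After op 4 (delete): buffer="hhtyhx" (len 6), cursors c1@0 c2@2 c3@3, authorship 1...3.
After op 5 (delete): buffer="hyhx" (len 4), cursors c1@0 c2@1 c3@1, authorship 1.3.

Answer: 0 1 1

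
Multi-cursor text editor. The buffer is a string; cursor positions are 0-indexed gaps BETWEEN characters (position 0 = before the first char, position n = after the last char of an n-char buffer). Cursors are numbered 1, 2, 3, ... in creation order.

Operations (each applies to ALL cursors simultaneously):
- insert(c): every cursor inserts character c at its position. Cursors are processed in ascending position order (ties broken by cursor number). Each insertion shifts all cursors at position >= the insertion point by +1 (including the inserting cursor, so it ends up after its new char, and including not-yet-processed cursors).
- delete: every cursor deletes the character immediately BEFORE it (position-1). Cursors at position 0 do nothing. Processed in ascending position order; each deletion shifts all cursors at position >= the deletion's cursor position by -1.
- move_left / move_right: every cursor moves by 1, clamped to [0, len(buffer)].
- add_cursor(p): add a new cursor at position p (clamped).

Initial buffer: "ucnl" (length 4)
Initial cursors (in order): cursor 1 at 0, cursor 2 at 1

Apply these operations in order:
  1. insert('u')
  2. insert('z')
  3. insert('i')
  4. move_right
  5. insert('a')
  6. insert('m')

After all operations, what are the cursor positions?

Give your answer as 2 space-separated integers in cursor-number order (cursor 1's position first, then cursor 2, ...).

After op 1 (insert('u')): buffer="uuucnl" (len 6), cursors c1@1 c2@3, authorship 1.2...
After op 2 (insert('z')): buffer="uzuuzcnl" (len 8), cursors c1@2 c2@5, authorship 11.22...
After op 3 (insert('i')): buffer="uziuuzicnl" (len 10), cursors c1@3 c2@7, authorship 111.222...
After op 4 (move_right): buffer="uziuuzicnl" (len 10), cursors c1@4 c2@8, authorship 111.222...
After op 5 (insert('a')): buffer="uziuauzicanl" (len 12), cursors c1@5 c2@10, authorship 111.1222.2..
After op 6 (insert('m')): buffer="uziuamuzicamnl" (len 14), cursors c1@6 c2@12, authorship 111.11222.22..

Answer: 6 12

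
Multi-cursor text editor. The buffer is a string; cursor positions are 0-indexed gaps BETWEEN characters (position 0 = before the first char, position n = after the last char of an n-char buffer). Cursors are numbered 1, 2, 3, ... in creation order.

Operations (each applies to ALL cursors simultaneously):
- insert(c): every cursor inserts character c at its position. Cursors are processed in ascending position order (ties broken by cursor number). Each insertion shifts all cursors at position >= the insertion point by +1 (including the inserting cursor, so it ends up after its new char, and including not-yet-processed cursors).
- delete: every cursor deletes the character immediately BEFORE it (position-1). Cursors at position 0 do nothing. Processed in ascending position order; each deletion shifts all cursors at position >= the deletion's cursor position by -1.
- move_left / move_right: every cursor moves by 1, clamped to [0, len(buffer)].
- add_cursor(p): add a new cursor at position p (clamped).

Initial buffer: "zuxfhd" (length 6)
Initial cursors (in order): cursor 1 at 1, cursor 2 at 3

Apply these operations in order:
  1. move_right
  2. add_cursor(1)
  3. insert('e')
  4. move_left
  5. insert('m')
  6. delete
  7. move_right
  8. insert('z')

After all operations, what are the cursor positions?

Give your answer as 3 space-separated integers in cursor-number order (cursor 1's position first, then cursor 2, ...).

Answer: 6 10 3

Derivation:
After op 1 (move_right): buffer="zuxfhd" (len 6), cursors c1@2 c2@4, authorship ......
After op 2 (add_cursor(1)): buffer="zuxfhd" (len 6), cursors c3@1 c1@2 c2@4, authorship ......
After op 3 (insert('e')): buffer="zeuexfehd" (len 9), cursors c3@2 c1@4 c2@7, authorship .3.1..2..
After op 4 (move_left): buffer="zeuexfehd" (len 9), cursors c3@1 c1@3 c2@6, authorship .3.1..2..
After op 5 (insert('m')): buffer="zmeumexfmehd" (len 12), cursors c3@2 c1@5 c2@9, authorship .33.11..22..
After op 6 (delete): buffer="zeuexfehd" (len 9), cursors c3@1 c1@3 c2@6, authorship .3.1..2..
After op 7 (move_right): buffer="zeuexfehd" (len 9), cursors c3@2 c1@4 c2@7, authorship .3.1..2..
After op 8 (insert('z')): buffer="zezuezxfezhd" (len 12), cursors c3@3 c1@6 c2@10, authorship .33.11..22..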